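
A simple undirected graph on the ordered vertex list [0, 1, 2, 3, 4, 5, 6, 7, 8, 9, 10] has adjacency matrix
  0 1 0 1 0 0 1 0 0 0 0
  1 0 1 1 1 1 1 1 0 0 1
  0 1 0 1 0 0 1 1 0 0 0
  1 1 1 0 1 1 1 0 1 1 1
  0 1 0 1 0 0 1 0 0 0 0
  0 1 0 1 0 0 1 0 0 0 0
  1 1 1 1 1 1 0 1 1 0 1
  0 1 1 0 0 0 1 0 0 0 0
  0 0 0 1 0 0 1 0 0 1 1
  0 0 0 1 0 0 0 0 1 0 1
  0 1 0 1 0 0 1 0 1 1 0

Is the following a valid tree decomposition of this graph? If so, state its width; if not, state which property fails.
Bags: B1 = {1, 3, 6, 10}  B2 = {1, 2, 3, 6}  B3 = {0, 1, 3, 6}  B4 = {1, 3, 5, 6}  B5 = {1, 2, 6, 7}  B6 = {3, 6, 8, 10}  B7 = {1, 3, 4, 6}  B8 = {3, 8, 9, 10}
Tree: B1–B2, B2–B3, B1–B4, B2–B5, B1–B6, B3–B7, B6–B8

Yes; width 3.

Every vertex of G appears in some bag (union = {0, 1, 2, 3, 4, 5, 6, 7, 8, 9, 10}); every edge is covered by a bag; and for each vertex v the set of bags containing v is connected in the bag tree. The decomposition is therefore valid. The largest bag has 4 vertices, so the width is 3.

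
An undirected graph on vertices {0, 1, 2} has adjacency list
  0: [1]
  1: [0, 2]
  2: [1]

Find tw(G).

1

A width-1 tree decomposition is:
Bags: B1 = {1, 2}  B2 = {0, 1}
Tree: B1–B2
Each bag holds 2 vertices, so the decomposition has width 1, which upper-bounds the treewidth. Any graph with an edge has treewidth ≥ 1, and G has the edge 1–2. Hence tw(G) = 1 exactly.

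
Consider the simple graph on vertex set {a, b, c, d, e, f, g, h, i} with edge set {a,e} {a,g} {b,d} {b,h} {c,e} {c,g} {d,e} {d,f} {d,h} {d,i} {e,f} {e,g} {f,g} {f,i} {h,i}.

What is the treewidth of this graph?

A width-2 tree decomposition is:
Bags: B1 = {d, f, i}  B2 = {d, e, f}  B3 = {e, f, g}  B4 = {d, h, i}  B5 = {b, d, h}  B6 = {c, e, g}  B7 = {a, e, g}
Tree: B1–B2, B2–B3, B1–B4, B4–B5, B3–B6, B6–B7
Each bag holds 3 vertices, so the decomposition has width 2, which upper-bounds the treewidth. On the other hand G contains the 3-clique {b, d, h}. A clique must lie in a single bag of any decomposition, so no decomposition can have width below 2. The upper and lower bounds meet at 2, so that is the treewidth.

2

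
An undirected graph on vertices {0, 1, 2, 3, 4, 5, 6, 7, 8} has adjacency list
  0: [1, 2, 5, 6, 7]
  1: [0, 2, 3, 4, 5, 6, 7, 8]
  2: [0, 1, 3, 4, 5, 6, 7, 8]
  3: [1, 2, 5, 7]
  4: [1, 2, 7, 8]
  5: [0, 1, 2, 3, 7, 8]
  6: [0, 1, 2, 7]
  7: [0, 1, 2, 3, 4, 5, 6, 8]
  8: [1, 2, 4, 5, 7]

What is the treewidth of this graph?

4

A width-4 tree decomposition is:
Bags: B1 = {0, 1, 2, 5, 7}  B2 = {0, 1, 2, 6, 7}  B3 = {1, 2, 5, 7, 8}  B4 = {1, 2, 4, 7, 8}  B5 = {1, 2, 3, 5, 7}
Tree: B1–B2, B1–B3, B3–B4, B1–B5
The largest bag has 5 vertices, giving width 4; this decomposition certifies tw(G) ≤ 4. On the other hand G contains the 5-clique {1, 2, 4, 7, 8}. A clique must lie in a single bag of any decomposition, so no decomposition can have width below 4. The upper and lower bounds meet at 4, so that is the treewidth.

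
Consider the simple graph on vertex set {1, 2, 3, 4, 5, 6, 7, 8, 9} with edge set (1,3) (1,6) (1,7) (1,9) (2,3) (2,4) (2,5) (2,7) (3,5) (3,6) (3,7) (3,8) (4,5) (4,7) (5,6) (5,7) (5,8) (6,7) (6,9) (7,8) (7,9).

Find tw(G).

A width-3 tree decomposition is:
Bags: B1 = {2, 3, 5, 7}  B2 = {2, 4, 5, 7}  B3 = {3, 5, 6, 7}  B4 = {1, 3, 6, 7}  B5 = {1, 6, 7, 9}  B6 = {3, 5, 7, 8}
Tree: B1–B2, B1–B3, B3–B4, B4–B5, B1–B6
The largest bag has 4 vertices, giving width 3; this decomposition certifies tw(G) ≤ 3. Conversely, {1, 6, 7, 9} is a clique of size 4, and the vertices of any clique must share a bag in every tree decomposition; so some bag has ≥ 4 vertices and tw(G) ≥ 3. Combining the bounds, tw(G) = 3.

3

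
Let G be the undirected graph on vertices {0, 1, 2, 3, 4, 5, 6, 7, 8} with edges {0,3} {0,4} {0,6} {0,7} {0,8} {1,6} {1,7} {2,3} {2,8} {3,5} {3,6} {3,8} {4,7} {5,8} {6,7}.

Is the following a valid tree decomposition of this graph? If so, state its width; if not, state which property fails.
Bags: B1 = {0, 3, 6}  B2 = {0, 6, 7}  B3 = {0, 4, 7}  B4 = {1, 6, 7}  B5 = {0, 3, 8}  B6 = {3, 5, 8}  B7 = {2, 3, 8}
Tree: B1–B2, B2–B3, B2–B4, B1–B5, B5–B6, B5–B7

Yes; width 2.

Checking the three conditions: (i) the bags cover all of {0, 1, 2, 3, 4, 5, 6, 7, 8}; (ii) for each edge, some bag contains both endpoints; (iii) the bags containing any fixed vertex form a subtree. All hold, so the decomposition is valid with width 3 − 1 = 2.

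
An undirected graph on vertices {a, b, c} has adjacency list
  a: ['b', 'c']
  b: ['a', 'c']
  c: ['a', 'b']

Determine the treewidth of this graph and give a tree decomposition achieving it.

With just one bag of size 3, the width is 3 − 1 = 2, so tw(G) ≤ 2. For the lower bound, the 3 vertices {a, b, c} are pairwise adjacent, and any tree decomposition puts a clique entirely inside one bag — forcing width ≥ 2. Therefore the treewidth is 2.

Treewidth 2.
One optimal decomposition is:
Bags: B1 = {a, b, c}
Tree: (single bag)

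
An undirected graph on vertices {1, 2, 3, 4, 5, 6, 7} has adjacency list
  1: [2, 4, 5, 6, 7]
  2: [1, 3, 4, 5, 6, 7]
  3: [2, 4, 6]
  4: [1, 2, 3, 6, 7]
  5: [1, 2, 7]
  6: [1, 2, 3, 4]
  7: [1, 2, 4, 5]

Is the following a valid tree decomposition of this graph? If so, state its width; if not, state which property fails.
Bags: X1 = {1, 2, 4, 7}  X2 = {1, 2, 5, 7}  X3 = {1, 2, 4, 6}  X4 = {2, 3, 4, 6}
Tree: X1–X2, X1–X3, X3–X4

Yes; width 3.

Vertex coverage: the bags together contain {1, 2, 3, 4, 5, 6, 7}, the full vertex set. Edge coverage: each edge of G has both endpoints in at least one bag. Running intersection: for every vertex, the bags containing it form a connected subtree. All three properties hold, so this is a valid tree decomposition of width max|bag| − 1 = 3, and hence tw(G) ≤ 3.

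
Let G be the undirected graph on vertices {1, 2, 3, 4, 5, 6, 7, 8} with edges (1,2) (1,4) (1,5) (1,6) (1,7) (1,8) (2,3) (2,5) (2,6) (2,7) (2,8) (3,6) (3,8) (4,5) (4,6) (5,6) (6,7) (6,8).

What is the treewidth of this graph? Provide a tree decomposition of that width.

The largest bag has 4 vertices, giving width 3; this decomposition certifies tw(G) ≤ 3. On the other hand G contains the 4-clique {1, 2, 6, 8}. A clique must lie in a single bag of any decomposition, so no decomposition can have width below 3. Hence tw(G) = 3 exactly.

Treewidth 3.
One such decomposition:
Bags: B1 = {1, 2, 6, 7}  B2 = {1, 2, 6, 8}  B3 = {2, 3, 6, 8}  B4 = {1, 2, 5, 6}  B5 = {1, 4, 5, 6}
Tree: B1–B2, B2–B3, B1–B4, B4–B5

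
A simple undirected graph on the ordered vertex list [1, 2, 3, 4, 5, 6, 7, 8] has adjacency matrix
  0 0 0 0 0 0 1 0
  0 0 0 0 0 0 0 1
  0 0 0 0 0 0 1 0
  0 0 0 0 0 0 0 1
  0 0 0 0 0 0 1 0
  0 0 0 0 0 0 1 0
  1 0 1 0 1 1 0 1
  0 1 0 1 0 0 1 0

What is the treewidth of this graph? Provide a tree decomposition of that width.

The largest bag has 2 vertices, giving width 1; this decomposition certifies tw(G) ≤ 1. Any graph with an edge has treewidth ≥ 1, and G has the edge 5–7. Combining the bounds, tw(G) = 1.

Treewidth 1.
One such decomposition:
Bags: B1 = {5, 7}  B2 = {7, 8}  B3 = {2, 8}  B4 = {3, 7}  B5 = {1, 7}  B6 = {6, 7}  B7 = {4, 8}
Tree: B1–B2, B2–B3, B2–B4, B1–B5, B4–B6, B3–B7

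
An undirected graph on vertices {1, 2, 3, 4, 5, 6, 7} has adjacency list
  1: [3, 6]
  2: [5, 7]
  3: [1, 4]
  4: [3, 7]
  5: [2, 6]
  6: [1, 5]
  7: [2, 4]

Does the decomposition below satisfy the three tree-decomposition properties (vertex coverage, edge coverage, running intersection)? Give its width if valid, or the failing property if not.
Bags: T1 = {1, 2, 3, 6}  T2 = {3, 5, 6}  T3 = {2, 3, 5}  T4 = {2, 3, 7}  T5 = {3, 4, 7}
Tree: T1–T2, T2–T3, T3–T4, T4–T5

No — bags containing vertex 2 are not connected in the tree.

A tree decomposition must satisfy three properties: every vertex lies in some bag; for every edge, both endpoints lie together in some bag; and for every vertex, the bags containing it form a connected subtree. Here bags containing vertex 2 are not connected in the tree, so the decomposition is invalid.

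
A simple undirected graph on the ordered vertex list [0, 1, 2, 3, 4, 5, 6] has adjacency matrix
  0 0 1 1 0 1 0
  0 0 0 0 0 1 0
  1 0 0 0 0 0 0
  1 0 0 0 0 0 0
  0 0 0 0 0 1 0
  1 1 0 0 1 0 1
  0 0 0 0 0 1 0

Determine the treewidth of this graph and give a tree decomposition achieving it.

The largest bag has 2 vertices, giving width 1; this decomposition certifies tw(G) ≤ 1. Since G has at least one edge (e.g. 5–0), it is not an edgeless graph, so tw(G) ≥ 1. Hence tw(G) = 1 exactly.

Treewidth 1.
One optimal decomposition is:
Bags: B1 = {0, 5}  B2 = {1, 5}  B3 = {4, 5}  B4 = {0, 2}  B5 = {5, 6}  B6 = {0, 3}
Tree: B1–B2, B1–B3, B1–B4, B2–B5, B1–B6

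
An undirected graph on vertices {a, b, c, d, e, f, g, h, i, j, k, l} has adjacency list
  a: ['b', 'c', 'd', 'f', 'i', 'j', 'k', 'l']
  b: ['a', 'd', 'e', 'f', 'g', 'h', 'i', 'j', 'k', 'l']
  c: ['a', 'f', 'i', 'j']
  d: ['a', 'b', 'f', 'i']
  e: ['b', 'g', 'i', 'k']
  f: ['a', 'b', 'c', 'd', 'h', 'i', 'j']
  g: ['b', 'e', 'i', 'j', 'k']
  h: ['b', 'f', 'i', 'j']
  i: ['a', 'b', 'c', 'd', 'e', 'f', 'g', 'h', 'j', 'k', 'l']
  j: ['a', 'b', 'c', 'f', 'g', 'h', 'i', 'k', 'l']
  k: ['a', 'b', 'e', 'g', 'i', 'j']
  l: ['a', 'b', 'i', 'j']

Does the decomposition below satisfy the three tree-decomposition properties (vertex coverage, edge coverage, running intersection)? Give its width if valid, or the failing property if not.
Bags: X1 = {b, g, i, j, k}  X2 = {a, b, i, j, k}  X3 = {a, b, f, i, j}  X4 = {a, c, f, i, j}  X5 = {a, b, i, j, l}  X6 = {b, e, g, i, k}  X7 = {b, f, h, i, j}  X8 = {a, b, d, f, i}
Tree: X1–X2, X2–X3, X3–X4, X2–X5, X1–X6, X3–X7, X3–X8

Yes; width 4.

Every vertex of G appears in some bag (union = {a, b, c, d, e, f, g, h, i, j, k, l}); every edge is covered by a bag; and for each vertex v the set of bags containing v is connected in the bag tree. The decomposition is therefore valid. The largest bag has 5 vertices, so the width is 4.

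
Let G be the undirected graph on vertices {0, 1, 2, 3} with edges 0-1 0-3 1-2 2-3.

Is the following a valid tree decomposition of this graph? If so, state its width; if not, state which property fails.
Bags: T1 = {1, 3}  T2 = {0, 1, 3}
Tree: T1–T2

A tree decomposition must satisfy three properties: every vertex lies in some bag; for every edge, both endpoints lie together in some bag; and for every vertex, the bags containing it form a connected subtree. Here vertex 2 appears in no bag, so the decomposition is invalid.

No — vertex 2 appears in no bag.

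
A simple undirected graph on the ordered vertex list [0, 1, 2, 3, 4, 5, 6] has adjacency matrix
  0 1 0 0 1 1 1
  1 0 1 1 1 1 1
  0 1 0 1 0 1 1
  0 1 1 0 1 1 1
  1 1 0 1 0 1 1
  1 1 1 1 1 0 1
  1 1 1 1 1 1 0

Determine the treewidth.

A width-4 tree decomposition is:
Bags: B1 = {0, 1, 4, 5, 6}  B2 = {1, 3, 4, 5, 6}  B3 = {1, 2, 3, 5, 6}
Tree: B1–B2, B2–B3
Every bag has size at most 5, so the width is 5 − 1 = 4 and tw(G) ≤ 4. On the other hand G contains the 5-clique {0, 1, 4, 5, 6}. A clique must lie in a single bag of any decomposition, so no decomposition can have width below 4. Combining the bounds, tw(G) = 4.

4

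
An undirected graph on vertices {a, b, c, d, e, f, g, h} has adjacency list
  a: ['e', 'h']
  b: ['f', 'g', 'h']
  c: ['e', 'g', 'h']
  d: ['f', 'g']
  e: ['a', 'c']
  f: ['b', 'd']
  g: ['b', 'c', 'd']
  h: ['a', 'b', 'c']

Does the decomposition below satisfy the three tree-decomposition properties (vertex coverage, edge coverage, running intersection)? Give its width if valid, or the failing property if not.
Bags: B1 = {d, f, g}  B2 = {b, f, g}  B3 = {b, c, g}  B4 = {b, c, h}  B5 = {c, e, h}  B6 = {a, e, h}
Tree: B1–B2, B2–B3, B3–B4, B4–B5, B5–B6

Checking the three conditions: (i) the bags cover all of {a, b, c, d, e, f, g, h}; (ii) for each edge, some bag contains both endpoints; (iii) the bags containing any fixed vertex form a subtree. All hold, so the decomposition is valid with width 3 − 1 = 2.

Yes; width 2.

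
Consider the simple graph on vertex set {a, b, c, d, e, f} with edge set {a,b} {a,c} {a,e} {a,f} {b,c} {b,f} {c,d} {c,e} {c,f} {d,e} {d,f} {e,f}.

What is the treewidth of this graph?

A width-3 tree decomposition is:
Bags: B1 = {a, c, e, f}  B2 = {c, d, e, f}  B3 = {a, b, c, f}
Tree: B1–B2, B1–B3
Each bag holds 4 vertices, so the decomposition has width 3, which upper-bounds the treewidth. Conversely, {c, d, e, f} is a clique of size 4, and the vertices of any clique must share a bag in every tree decomposition; so some bag has ≥ 4 vertices and tw(G) ≥ 3. Therefore the treewidth is 3.

3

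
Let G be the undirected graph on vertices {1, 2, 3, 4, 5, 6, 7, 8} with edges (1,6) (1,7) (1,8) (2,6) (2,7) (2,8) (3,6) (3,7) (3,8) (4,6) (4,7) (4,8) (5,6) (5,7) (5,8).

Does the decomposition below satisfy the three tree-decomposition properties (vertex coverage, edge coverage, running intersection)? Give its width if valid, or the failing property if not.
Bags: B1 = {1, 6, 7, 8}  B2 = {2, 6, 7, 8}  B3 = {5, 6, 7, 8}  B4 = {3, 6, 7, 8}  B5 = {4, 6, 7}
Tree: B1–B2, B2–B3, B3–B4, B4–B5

No — edge (8,4) lies in no bag.

A tree decomposition must satisfy three properties: every vertex lies in some bag; for every edge, both endpoints lie together in some bag; and for every vertex, the bags containing it form a connected subtree. Here edge (8,4) lies in no bag, so the decomposition is invalid.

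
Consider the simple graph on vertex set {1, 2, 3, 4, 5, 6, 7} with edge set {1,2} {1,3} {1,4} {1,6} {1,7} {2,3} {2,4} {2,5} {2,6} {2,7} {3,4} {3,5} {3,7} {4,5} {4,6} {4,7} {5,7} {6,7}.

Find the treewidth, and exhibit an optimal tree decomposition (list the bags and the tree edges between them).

Treewidth 4.
One such decomposition:
Bags: B1 = {1, 2, 3, 4, 7}  B2 = {2, 3, 4, 5, 7}  B3 = {1, 2, 4, 6, 7}
Tree: B1–B2, B1–B3

Each bag holds 5 vertices, so the decomposition has width 4, which upper-bounds the treewidth. Conversely, {1, 2, 3, 4, 7} is a clique of size 5, and the vertices of any clique must share a bag in every tree decomposition; so some bag has ≥ 5 vertices and tw(G) ≥ 4. Hence tw(G) = 4 exactly.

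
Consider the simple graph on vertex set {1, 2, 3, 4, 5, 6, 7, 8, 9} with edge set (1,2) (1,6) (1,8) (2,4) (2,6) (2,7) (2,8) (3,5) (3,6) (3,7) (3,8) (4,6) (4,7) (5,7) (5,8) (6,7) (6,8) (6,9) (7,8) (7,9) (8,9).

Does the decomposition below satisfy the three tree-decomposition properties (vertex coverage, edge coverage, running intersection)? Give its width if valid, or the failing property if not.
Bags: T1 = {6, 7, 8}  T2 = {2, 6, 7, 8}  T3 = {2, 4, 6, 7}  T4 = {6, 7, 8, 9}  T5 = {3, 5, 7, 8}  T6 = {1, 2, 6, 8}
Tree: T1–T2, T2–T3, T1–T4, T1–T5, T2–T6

A tree decomposition must satisfy three properties: every vertex lies in some bag; for every edge, both endpoints lie together in some bag; and for every vertex, the bags containing it form a connected subtree. Here edge (3,6) lies in no bag, so the decomposition is invalid.

No — edge (3,6) lies in no bag.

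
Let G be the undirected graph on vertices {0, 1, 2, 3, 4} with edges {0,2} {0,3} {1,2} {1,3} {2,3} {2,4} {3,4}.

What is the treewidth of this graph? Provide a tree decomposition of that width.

Treewidth 2.
Bags: B1 = {1, 2, 3}  B2 = {2, 3, 4}  B3 = {0, 2, 3}
Tree: B1–B2, B2–B3

Every bag has size at most 3, so the width is 3 − 1 = 2 and tw(G) ≤ 2. On the other hand G contains the 3-clique {0, 2, 3}. A clique must lie in a single bag of any decomposition, so no decomposition can have width below 2. Combining the bounds, tw(G) = 2.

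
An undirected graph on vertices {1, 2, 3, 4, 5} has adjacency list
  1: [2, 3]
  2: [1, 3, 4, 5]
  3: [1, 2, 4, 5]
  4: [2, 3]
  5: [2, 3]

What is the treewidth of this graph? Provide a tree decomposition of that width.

Each bag holds 3 vertices, so the decomposition has width 2, which upper-bounds the treewidth. For the lower bound, the 3 vertices {1, 2, 3} are pairwise adjacent, and any tree decomposition puts a clique entirely inside one bag — forcing width ≥ 2. Hence tw(G) = 2 exactly.

Treewidth 2.
Bags: B1 = {1, 2, 3}  B2 = {2, 3, 4}  B3 = {2, 3, 5}
Tree: B1–B2, B2–B3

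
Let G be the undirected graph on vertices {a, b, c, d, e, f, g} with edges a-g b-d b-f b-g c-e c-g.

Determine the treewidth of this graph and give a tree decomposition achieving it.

Treewidth 1.
One such decomposition:
Bags: B1 = {a, g}  B2 = {c, g}  B3 = {b, g}  B4 = {b, d}  B5 = {c, e}  B6 = {b, f}
Tree: B1–B2, B2–B3, B3–B4, B2–B5, B4–B6

Every bag has size at most 2, so the width is 2 − 1 = 1 and tw(G) ≤ 1. Since G has at least one edge (e.g. g–a), it is not an edgeless graph, so tw(G) ≥ 1. The upper and lower bounds meet at 1, so that is the treewidth.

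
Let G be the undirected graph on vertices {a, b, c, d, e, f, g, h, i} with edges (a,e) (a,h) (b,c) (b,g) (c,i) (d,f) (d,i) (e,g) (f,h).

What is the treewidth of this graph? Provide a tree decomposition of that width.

Treewidth 2.
One optimal decomposition is:
Bags: B1 = {c, d, i}  B2 = {b, c, d}  B3 = {b, d, g}  B4 = {d, e, g}  B5 = {a, d, e}  B6 = {a, d, h}  B7 = {d, f, h}
Tree: B1–B2, B2–B3, B3–B4, B4–B5, B5–B6, B6–B7

Each bag holds 3 vertices, so the decomposition has width 2, which upper-bounds the treewidth. Since d–i–c–b–g–e–a–h–f–d is a cycle in G, G is not acyclic. Forests are exactly the graphs of treewidth ≤ 1, so tw(G) ≥ 2. Hence tw(G) = 2 exactly.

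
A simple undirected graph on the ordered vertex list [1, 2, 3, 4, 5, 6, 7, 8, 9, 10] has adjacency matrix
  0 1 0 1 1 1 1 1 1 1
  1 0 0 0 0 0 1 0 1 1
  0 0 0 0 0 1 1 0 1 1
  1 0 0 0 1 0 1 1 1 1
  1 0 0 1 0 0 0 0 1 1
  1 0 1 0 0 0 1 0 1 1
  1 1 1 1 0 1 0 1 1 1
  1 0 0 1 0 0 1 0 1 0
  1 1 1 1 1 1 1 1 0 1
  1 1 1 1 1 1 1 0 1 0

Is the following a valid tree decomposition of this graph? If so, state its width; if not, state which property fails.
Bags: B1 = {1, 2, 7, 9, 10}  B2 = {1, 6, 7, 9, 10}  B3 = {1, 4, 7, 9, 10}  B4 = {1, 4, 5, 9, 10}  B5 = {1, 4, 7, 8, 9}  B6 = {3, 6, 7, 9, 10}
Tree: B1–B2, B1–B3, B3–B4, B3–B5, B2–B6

Checking the three conditions: (i) the bags cover all of {1, 2, 3, 4, 5, 6, 7, 8, 9, 10}; (ii) for each edge, some bag contains both endpoints; (iii) the bags containing any fixed vertex form a subtree. All hold, so the decomposition is valid with width 5 − 1 = 4.

Yes; width 4.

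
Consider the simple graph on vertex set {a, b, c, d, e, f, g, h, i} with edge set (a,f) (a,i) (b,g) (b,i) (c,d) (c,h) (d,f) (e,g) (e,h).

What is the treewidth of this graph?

2

A width-2 tree decomposition is:
Bags: B1 = {a, f, i}  B2 = {d, f, i}  B3 = {c, d, i}  B4 = {c, h, i}  B5 = {e, h, i}  B6 = {e, g, i}  B7 = {b, g, i}
Tree: B1–B2, B2–B3, B3–B4, B4–B5, B5–B6, B6–B7
Every bag has size at most 3, so the width is 3 − 1 = 2 and tw(G) ≤ 2. For the lower bound, G contains the cycle i–a–f–d–c–h–e–g–b–i, so G is not a forest; only forests have treewidth ≤ 1, hence tw(G) ≥ 2. Hence tw(G) = 2 exactly.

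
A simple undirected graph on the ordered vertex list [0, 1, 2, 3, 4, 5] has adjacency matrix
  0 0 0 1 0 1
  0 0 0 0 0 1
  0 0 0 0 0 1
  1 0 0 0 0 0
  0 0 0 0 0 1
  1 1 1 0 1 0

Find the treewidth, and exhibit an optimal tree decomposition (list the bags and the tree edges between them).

Each bag holds 2 vertices, so the decomposition has width 1, which upper-bounds the treewidth. G has an edge, so its treewidth is at least 1. Therefore the treewidth is 1.

Treewidth 1.
One optimal decomposition is:
Bags: B1 = {0, 5}  B2 = {4, 5}  B3 = {1, 5}  B4 = {2, 5}  B5 = {0, 3}
Tree: B1–B2, B2–B3, B1–B4, B1–B5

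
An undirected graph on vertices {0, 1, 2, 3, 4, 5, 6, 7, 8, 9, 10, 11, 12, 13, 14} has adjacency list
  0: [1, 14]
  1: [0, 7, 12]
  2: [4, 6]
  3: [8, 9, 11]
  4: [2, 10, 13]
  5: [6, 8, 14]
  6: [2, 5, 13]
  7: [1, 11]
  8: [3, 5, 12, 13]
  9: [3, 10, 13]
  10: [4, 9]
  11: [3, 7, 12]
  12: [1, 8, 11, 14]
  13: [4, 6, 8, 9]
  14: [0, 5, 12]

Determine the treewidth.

A width-3 tree decomposition is:
Bags: B1 = {2, 4, 9, 10}  B2 = {2, 4, 9, 13}  B3 = {2, 6, 9, 13}  B4 = {3, 6, 9, 13}  B5 = {3, 6, 8, 13}  B6 = {3, 5, 6, 8}  B7 = {3, 5, 8, 11}  B8 = {5, 8, 11, 12}  B9 = {5, 11, 12, 14}  B10 = {7, 11, 12, 14}  B11 = {1, 7, 12, 14}  B12 = {0, 1, 7, 14}
Tree: B1–B2, B2–B3, B3–B4, B4–B5, B5–B6, B6–B7, B7–B8, B8–B9, B9–B10, B10–B11, B11–B12
The largest bag has 4 vertices, giving width 3; this decomposition certifies tw(G) ≤ 3. For the lower bound: the 4 vertex sets {2,4,10}, {9}, {13}, {3,5,6,8} are disjoint, each induces a connected subgraph, and every pair is joined by at least one edge of G. Contracting each set to a single vertex therefore yields K_{4} as a minor, and since treewidth is minor-monotone, tw(G) ≥ tw(K_{4}) = 3. The upper and lower bounds meet at 3, so that is the treewidth.

3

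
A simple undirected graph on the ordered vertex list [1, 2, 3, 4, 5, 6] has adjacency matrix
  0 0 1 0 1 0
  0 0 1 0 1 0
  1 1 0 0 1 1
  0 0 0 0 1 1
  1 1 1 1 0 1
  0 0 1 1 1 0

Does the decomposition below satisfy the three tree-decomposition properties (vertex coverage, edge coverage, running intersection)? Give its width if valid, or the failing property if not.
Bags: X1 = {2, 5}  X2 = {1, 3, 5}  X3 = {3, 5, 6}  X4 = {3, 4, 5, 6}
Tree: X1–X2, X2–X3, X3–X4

No — edge (3,2) lies in no bag.

A tree decomposition must satisfy three properties: every vertex lies in some bag; for every edge, both endpoints lie together in some bag; and for every vertex, the bags containing it form a connected subtree. Here edge (3,2) lies in no bag, so the decomposition is invalid.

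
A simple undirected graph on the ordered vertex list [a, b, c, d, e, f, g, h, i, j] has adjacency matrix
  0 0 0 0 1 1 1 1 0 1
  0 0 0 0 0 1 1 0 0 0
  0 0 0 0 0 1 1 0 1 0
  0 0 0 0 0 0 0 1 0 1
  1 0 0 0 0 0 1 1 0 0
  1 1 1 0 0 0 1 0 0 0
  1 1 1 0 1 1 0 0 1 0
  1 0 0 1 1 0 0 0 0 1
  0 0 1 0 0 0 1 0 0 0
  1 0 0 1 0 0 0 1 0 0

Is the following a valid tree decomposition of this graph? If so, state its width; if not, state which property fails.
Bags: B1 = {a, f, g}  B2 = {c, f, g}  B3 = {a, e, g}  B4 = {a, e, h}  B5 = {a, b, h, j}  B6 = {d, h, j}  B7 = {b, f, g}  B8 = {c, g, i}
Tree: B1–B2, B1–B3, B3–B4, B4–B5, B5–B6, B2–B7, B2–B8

A tree decomposition must satisfy three properties: every vertex lies in some bag; for every edge, both endpoints lie together in some bag; and for every vertex, the bags containing it form a connected subtree. Here bags containing vertex b are not connected in the tree, so the decomposition is invalid.

No — bags containing vertex b are not connected in the tree.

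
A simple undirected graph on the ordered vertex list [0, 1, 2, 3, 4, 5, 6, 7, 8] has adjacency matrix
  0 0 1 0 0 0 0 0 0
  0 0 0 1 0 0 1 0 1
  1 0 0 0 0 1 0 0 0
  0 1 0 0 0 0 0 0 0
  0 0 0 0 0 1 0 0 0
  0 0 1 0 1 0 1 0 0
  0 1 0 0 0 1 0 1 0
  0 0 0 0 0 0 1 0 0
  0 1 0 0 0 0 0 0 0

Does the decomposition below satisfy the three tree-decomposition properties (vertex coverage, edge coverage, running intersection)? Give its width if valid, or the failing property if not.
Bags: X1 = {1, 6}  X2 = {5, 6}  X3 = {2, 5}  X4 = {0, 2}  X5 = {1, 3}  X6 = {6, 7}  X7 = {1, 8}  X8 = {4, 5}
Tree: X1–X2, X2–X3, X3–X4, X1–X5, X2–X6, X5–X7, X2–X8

Checking the three conditions: (i) the bags cover all of {0, 1, 2, 3, 4, 5, 6, 7, 8}; (ii) for each edge, some bag contains both endpoints; (iii) the bags containing any fixed vertex form a subtree. All hold, so the decomposition is valid with width 2 − 1 = 1.

Yes; width 1.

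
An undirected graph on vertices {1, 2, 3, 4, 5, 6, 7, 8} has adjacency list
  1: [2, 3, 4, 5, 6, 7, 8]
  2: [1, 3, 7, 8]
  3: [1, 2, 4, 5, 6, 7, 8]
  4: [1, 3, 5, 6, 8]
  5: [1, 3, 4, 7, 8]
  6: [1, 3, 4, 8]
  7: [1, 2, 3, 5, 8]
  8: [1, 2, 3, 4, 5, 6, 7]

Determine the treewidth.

A width-4 tree decomposition is:
Bags: B1 = {1, 2, 3, 7, 8}  B2 = {1, 3, 5, 7, 8}  B3 = {1, 3, 4, 5, 8}  B4 = {1, 3, 4, 6, 8}
Tree: B1–B2, B2–B3, B3–B4
Each bag holds 5 vertices, so the decomposition has width 4, which upper-bounds the treewidth. On the other hand G contains the 5-clique {1, 2, 3, 7, 8}. A clique must lie in a single bag of any decomposition, so no decomposition can have width below 4. Therefore the treewidth is 4.

4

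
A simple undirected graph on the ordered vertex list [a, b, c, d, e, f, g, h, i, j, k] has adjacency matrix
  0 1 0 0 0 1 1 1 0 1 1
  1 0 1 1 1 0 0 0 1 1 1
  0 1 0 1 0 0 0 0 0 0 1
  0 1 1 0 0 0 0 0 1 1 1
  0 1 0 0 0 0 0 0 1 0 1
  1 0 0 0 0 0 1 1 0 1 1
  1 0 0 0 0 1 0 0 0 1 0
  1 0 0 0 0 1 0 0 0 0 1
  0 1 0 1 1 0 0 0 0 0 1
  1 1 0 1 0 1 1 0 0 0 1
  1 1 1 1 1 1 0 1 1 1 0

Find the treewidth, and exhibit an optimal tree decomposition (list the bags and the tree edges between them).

Treewidth 3.
One optimal decomposition is:
Bags: B1 = {b, d, i, k}  B2 = {b, d, j, k}  B3 = {b, c, d, k}  B4 = {b, e, i, k}  B5 = {a, b, j, k}  B6 = {a, f, j, k}  B7 = {a, f, g, j}  B8 = {a, f, h, k}
Tree: B1–B2, B1–B3, B1–B4, B2–B5, B5–B6, B6–B7, B6–B8

Every bag has size at most 4, so the width is 4 − 1 = 3 and tw(G) ≤ 3. Conversely, {a, f, g, j} is a clique of size 4, and the vertices of any clique must share a bag in every tree decomposition; so some bag has ≥ 4 vertices and tw(G) ≥ 3. Combining the bounds, tw(G) = 3.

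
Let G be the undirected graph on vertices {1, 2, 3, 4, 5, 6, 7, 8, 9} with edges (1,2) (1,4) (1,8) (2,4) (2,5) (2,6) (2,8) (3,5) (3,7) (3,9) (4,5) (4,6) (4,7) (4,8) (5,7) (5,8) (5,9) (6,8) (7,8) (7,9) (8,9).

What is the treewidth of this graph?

A width-3 tree decomposition is:
Bags: B1 = {4, 5, 7, 8}  B2 = {2, 4, 5, 8}  B3 = {5, 7, 8, 9}  B4 = {3, 5, 7, 9}  B5 = {1, 2, 4, 8}  B6 = {2, 4, 6, 8}
Tree: B1–B2, B1–B3, B3–B4, B2–B5, B5–B6
Each bag holds 4 vertices, so the decomposition has width 3, which upper-bounds the treewidth. Conversely, {5, 7, 8, 9} is a clique of size 4, and the vertices of any clique must share a bag in every tree decomposition; so some bag has ≥ 4 vertices and tw(G) ≥ 3. Combining the bounds, tw(G) = 3.

3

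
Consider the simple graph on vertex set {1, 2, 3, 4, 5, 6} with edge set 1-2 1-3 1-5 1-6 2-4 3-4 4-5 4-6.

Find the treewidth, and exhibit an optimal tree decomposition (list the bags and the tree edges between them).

Treewidth 2.
One such decomposition:
Bags: B1 = {1, 3, 4}  B2 = {1, 2, 4}  B3 = {1, 4, 5}  B4 = {1, 4, 6}
Tree: B1–B2, B2–B3, B3–B4

Every bag has size at most 3, so the width is 3 − 1 = 2 and tw(G) ≤ 2. Since 3–1–2–4–3 is a cycle in G, G is not acyclic. Forests are exactly the graphs of treewidth ≤ 1, so tw(G) ≥ 2. Therefore the treewidth is 2.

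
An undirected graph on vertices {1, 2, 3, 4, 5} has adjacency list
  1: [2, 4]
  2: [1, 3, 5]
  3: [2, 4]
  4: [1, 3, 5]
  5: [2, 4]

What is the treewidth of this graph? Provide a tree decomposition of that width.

Treewidth 2.
One optimal decomposition is:
Bags: B1 = {2, 4, 5}  B2 = {1, 2, 4}  B3 = {2, 3, 4}
Tree: B1–B2, B2–B3

The largest bag has 3 vertices, giving width 2; this decomposition certifies tw(G) ≤ 2. Since 5–4–1–2–5 is a cycle in G, G is not acyclic. Forests are exactly the graphs of treewidth ≤ 1, so tw(G) ≥ 2. Combining the bounds, tw(G) = 2.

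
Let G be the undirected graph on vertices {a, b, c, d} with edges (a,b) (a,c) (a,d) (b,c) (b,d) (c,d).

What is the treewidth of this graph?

3

A width-3 tree decomposition is:
Bags: B1 = {a, b, c, d}
Tree: (single bag)
With just one bag of size 4, the width is 4 − 1 = 3, so tw(G) ≤ 3. On the other hand G contains the 4-clique {a, b, c, d}. A clique must lie in a single bag of any decomposition, so no decomposition can have width below 3. Combining the bounds, tw(G) = 3.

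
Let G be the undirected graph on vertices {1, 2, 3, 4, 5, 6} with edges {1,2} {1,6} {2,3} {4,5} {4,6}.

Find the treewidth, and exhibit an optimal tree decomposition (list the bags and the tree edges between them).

Every bag has size at most 2, so the width is 2 − 1 = 1 and tw(G) ≤ 1. G has an edge, so its treewidth is at least 1. Hence tw(G) = 1 exactly.

Treewidth 1.
Bags: B1 = {2, 3}  B2 = {1, 2}  B3 = {1, 6}  B4 = {4, 6}  B5 = {4, 5}
Tree: B1–B2, B2–B3, B3–B4, B4–B5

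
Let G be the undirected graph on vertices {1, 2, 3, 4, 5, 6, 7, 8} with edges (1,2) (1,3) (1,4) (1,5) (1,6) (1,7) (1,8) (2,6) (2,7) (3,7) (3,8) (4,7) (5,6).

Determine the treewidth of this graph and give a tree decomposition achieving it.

Treewidth 2.
One such decomposition:
Bags: B1 = {1, 2, 6}  B2 = {1, 2, 7}  B3 = {1, 4, 7}  B4 = {1, 5, 6}  B5 = {1, 3, 7}  B6 = {1, 3, 8}
Tree: B1–B2, B2–B3, B1–B4, B2–B5, B5–B6

The largest bag has 3 vertices, giving width 2; this decomposition certifies tw(G) ≤ 2. For the lower bound, the 3 vertices {1, 3, 8} are pairwise adjacent, and any tree decomposition puts a clique entirely inside one bag — forcing width ≥ 2. The upper and lower bounds meet at 2, so that is the treewidth.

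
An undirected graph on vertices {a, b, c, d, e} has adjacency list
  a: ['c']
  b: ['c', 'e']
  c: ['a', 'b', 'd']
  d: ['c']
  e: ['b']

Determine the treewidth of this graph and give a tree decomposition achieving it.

Each bag holds 2 vertices, so the decomposition has width 1, which upper-bounds the treewidth. Any graph with an edge has treewidth ≥ 1, and G has the edge b–c. Therefore the treewidth is 1.

Treewidth 1.
One optimal decomposition is:
Bags: B1 = {b, c}  B2 = {c, d}  B3 = {a, c}  B4 = {b, e}
Tree: B1–B2, B1–B3, B1–B4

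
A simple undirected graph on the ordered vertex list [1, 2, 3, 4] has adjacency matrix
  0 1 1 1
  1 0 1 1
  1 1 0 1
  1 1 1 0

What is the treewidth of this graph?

3

A width-3 tree decomposition is:
Bags: B1 = {1, 2, 3, 4}
Tree: (single bag)
With just one bag of size 4, the width is 4 − 1 = 3, so tw(G) ≤ 3. On the other hand G contains the 4-clique {1, 2, 3, 4}. A clique must lie in a single bag of any decomposition, so no decomposition can have width below 3. Therefore the treewidth is 3.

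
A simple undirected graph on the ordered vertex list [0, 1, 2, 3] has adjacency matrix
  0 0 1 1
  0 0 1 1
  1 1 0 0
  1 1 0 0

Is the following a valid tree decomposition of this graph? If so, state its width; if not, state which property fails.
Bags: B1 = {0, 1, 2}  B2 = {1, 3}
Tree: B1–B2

No — edge (0,3) lies in no bag.

A tree decomposition must satisfy three properties: every vertex lies in some bag; for every edge, both endpoints lie together in some bag; and for every vertex, the bags containing it form a connected subtree. Here edge (0,3) lies in no bag, so the decomposition is invalid.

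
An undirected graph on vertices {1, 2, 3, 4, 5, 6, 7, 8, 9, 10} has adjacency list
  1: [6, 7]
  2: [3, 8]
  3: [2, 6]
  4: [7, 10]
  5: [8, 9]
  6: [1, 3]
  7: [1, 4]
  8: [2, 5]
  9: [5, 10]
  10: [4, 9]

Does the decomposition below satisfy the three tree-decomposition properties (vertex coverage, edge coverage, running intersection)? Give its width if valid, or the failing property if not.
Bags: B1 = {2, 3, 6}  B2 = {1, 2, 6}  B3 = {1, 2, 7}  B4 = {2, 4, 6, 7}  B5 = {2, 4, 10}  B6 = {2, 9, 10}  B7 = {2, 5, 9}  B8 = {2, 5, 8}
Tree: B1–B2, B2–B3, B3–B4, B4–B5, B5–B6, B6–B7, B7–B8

A tree decomposition must satisfy three properties: every vertex lies in some bag; for every edge, both endpoints lie together in some bag; and for every vertex, the bags containing it form a connected subtree. Here bags containing vertex 6 are not connected in the tree, so the decomposition is invalid.

No — bags containing vertex 6 are not connected in the tree.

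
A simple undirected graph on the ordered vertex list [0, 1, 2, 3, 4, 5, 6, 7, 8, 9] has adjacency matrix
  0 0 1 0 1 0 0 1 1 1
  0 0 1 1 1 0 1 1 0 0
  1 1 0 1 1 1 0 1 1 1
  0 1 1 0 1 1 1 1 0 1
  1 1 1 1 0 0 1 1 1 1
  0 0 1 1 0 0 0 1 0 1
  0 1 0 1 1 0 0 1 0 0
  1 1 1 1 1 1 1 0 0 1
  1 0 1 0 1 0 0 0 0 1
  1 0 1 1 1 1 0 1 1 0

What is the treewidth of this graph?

A width-4 tree decomposition is:
Bags: B1 = {1, 3, 4, 6, 7}  B2 = {1, 2, 3, 4, 7}  B3 = {2, 3, 4, 7, 9}  B4 = {0, 2, 4, 7, 9}  B5 = {2, 3, 5, 7, 9}  B6 = {0, 2, 4, 8, 9}
Tree: B1–B2, B2–B3, B3–B4, B3–B5, B4–B6
The largest bag has 5 vertices, giving width 4; this decomposition certifies tw(G) ≤ 4. On the other hand G contains the 5-clique {0, 2, 4, 8, 9}. A clique must lie in a single bag of any decomposition, so no decomposition can have width below 4. Combining the bounds, tw(G) = 4.

4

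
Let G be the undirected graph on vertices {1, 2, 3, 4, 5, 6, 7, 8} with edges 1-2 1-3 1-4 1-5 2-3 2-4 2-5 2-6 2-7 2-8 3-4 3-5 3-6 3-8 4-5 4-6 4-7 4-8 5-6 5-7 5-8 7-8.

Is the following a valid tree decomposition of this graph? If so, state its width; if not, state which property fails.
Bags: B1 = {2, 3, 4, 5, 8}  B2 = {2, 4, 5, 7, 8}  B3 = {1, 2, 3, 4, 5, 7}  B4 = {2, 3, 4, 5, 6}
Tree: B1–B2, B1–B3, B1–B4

A tree decomposition must satisfy three properties: every vertex lies in some bag; for every edge, both endpoints lie together in some bag; and for every vertex, the bags containing it form a connected subtree. Here bags containing vertex 7 are not connected in the tree, so the decomposition is invalid.

No — bags containing vertex 7 are not connected in the tree.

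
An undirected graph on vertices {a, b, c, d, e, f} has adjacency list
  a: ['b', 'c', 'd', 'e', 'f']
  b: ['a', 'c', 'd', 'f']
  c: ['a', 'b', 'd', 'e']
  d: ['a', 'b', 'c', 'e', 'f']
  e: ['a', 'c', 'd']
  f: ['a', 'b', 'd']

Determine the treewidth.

A width-3 tree decomposition is:
Bags: B1 = {a, b, c, d}  B2 = {a, b, d, f}  B3 = {a, c, d, e}
Tree: B1–B2, B1–B3
Each bag holds 4 vertices, so the decomposition has width 3, which upper-bounds the treewidth. For the lower bound, the 4 vertices {a, c, d, e} are pairwise adjacent, and any tree decomposition puts a clique entirely inside one bag — forcing width ≥ 3. Therefore the treewidth is 3.

3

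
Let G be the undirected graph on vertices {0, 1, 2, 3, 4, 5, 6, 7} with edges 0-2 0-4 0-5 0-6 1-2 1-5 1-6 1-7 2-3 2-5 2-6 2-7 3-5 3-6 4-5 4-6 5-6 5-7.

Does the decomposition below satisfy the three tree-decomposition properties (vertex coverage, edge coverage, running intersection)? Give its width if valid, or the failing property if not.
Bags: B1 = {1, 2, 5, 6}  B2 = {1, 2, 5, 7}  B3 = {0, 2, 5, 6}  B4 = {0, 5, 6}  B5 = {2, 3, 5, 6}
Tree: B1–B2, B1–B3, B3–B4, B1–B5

No — vertex 4 appears in no bag.

A tree decomposition must satisfy three properties: every vertex lies in some bag; for every edge, both endpoints lie together in some bag; and for every vertex, the bags containing it form a connected subtree. Here vertex 4 appears in no bag, so the decomposition is invalid.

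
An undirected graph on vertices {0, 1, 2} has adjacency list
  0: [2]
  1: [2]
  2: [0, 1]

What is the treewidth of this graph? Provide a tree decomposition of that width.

The largest bag has 2 vertices, giving width 1; this decomposition certifies tw(G) ≤ 1. Any graph with an edge has treewidth ≥ 1, and G has the edge 2–1. Combining the bounds, tw(G) = 1.

Treewidth 1.
One such decomposition:
Bags: B1 = {1, 2}  B2 = {0, 2}
Tree: B1–B2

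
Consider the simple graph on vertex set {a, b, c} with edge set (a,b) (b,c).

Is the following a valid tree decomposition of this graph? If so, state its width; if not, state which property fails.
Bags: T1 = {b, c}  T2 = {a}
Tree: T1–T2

A tree decomposition must satisfy three properties: every vertex lies in some bag; for every edge, both endpoints lie together in some bag; and for every vertex, the bags containing it form a connected subtree. Here edge (b,a) lies in no bag, so the decomposition is invalid.

No — edge (b,a) lies in no bag.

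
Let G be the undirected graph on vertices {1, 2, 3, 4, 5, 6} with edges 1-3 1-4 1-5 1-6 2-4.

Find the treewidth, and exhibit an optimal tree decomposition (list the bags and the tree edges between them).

Each bag holds 2 vertices, so the decomposition has width 1, which upper-bounds the treewidth. Any graph with an edge has treewidth ≥ 1, and G has the edge 4–1. Therefore the treewidth is 1.

Treewidth 1.
One optimal decomposition is:
Bags: B1 = {1, 4}  B2 = {2, 4}  B3 = {1, 3}  B4 = {1, 6}  B5 = {1, 5}
Tree: B1–B2, B1–B3, B1–B4, B3–B5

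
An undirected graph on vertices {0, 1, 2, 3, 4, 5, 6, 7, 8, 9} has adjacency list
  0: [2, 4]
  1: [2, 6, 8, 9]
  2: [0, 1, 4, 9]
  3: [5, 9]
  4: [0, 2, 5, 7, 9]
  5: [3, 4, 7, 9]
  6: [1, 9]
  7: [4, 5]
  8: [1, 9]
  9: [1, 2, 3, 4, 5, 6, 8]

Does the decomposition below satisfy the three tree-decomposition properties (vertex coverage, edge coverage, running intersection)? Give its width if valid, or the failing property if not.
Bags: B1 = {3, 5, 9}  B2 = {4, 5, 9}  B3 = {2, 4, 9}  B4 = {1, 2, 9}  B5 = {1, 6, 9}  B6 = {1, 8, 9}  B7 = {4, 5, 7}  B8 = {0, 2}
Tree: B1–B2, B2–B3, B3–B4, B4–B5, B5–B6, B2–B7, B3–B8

A tree decomposition must satisfy three properties: every vertex lies in some bag; for every edge, both endpoints lie together in some bag; and for every vertex, the bags containing it form a connected subtree. Here edge (4,0) lies in no bag, so the decomposition is invalid.

No — edge (4,0) lies in no bag.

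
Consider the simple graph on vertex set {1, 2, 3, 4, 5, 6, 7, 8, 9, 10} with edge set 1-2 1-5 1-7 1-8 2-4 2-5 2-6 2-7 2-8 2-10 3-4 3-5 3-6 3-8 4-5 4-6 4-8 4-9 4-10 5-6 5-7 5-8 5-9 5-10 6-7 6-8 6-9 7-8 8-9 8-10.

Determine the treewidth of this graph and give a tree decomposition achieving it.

Every bag has size at most 5, so the width is 5 − 1 = 4 and tw(G) ≤ 4. On the other hand G contains the 5-clique {4, 5, 6, 8, 9}. A clique must lie in a single bag of any decomposition, so no decomposition can have width below 4. Therefore the treewidth is 4.

Treewidth 4.
Bags: B1 = {2, 4, 5, 6, 8}  B2 = {2, 5, 6, 7, 8}  B3 = {1, 2, 5, 7, 8}  B4 = {3, 4, 5, 6, 8}  B5 = {4, 5, 6, 8, 9}  B6 = {2, 4, 5, 8, 10}
Tree: B1–B2, B2–B3, B1–B4, B1–B5, B1–B6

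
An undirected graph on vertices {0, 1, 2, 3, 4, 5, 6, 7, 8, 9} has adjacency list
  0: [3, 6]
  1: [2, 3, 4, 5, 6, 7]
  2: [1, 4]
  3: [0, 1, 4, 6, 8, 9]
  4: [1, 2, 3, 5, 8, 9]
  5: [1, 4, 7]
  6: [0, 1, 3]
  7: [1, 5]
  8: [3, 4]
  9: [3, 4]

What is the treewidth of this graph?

2

A width-2 tree decomposition is:
Bags: B1 = {1, 3, 6}  B2 = {1, 3, 4}  B3 = {0, 3, 6}  B4 = {3, 4, 8}  B5 = {3, 4, 9}  B6 = {1, 2, 4}  B7 = {1, 4, 5}  B8 = {1, 5, 7}
Tree: B1–B2, B1–B3, B2–B4, B2–B5, B2–B6, B2–B7, B7–B8
Every bag has size at most 3, so the width is 3 − 1 = 2 and tw(G) ≤ 2. On the other hand G contains the 3-clique {0, 3, 6}. A clique must lie in a single bag of any decomposition, so no decomposition can have width below 2. Hence tw(G) = 2 exactly.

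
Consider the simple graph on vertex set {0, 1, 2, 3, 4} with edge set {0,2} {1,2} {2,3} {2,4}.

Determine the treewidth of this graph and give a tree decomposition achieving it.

The largest bag has 2 vertices, giving width 1; this decomposition certifies tw(G) ≤ 1. Any graph with an edge has treewidth ≥ 1, and G has the edge 1–2. Combining the bounds, tw(G) = 1.

Treewidth 1.
Bags: B1 = {1, 2}  B2 = {0, 2}  B3 = {2, 3}  B4 = {2, 4}
Tree: B1–B2, B2–B3, B3–B4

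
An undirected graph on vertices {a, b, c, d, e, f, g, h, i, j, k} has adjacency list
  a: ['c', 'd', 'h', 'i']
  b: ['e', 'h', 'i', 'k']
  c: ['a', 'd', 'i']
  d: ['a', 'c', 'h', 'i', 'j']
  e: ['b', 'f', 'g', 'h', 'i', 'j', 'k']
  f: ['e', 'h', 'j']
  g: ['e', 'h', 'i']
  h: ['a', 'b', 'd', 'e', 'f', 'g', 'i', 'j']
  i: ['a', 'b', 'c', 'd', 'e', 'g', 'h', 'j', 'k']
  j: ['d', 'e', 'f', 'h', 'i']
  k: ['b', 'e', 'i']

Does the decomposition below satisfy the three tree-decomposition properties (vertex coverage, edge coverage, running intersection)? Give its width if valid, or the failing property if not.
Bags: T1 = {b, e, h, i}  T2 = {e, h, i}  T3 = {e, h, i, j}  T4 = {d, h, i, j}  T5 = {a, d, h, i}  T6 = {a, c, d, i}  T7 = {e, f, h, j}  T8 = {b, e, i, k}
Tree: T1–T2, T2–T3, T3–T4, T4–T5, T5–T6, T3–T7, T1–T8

No — vertex g appears in no bag.

A tree decomposition must satisfy three properties: every vertex lies in some bag; for every edge, both endpoints lie together in some bag; and for every vertex, the bags containing it form a connected subtree. Here vertex g appears in no bag, so the decomposition is invalid.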